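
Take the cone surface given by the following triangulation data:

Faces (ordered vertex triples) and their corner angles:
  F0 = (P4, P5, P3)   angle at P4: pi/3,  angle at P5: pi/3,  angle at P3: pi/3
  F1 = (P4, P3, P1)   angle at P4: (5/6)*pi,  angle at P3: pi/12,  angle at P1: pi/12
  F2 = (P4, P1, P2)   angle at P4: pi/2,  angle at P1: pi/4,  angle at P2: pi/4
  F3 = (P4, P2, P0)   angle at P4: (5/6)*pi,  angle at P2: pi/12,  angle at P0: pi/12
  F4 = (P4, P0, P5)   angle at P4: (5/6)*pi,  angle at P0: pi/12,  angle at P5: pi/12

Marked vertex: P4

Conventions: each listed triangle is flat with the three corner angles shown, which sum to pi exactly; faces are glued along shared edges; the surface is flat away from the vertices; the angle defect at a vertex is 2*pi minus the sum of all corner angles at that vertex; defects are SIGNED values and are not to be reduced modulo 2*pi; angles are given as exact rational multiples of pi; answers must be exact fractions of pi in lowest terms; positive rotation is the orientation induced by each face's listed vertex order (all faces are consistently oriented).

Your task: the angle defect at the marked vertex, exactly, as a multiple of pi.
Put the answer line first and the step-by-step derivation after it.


Answer: defect(P4) = (-4/3)*pi

Sum of corner angles at P4: (10/3)*pi
defect = 2*pi - (10/3)*pi


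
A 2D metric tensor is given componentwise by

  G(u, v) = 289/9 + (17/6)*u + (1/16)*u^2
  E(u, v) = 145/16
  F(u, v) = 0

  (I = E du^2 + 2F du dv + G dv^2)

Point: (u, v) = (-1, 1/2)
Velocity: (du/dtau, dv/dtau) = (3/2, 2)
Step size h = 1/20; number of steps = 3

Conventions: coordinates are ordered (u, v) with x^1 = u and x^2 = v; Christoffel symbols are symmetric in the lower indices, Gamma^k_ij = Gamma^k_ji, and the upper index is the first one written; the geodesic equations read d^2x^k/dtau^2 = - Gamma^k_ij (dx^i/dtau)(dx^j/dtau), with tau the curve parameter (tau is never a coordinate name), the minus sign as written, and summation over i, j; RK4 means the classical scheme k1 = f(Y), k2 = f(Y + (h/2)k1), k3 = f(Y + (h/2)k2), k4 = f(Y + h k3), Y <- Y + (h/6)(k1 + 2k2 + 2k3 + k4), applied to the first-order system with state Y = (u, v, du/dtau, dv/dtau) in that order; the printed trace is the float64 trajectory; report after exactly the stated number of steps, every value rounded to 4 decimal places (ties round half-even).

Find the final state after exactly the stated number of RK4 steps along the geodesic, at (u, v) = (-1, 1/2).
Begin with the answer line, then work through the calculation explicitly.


Answer: u = -0.7683, v = 0.7969, du/dtau = 1.5883, dv/dtau = 1.9579

f(Y) = (du/dtau, dv/dtau, -Gamma^u_ij Y'^i Y'^j, -Gamma^v_ij Y'^i Y'^j) with the Gammas evaluated at the stage position; h = 0.050000; intermediate values shown to 6 dp
step 0: u = -1.0000, v = 0.5000, du/dtau = 1.5000, dv/dtau = 2.0000
step 1:
  k1: at (u, v) = (-1.000000, 0.500000), (du/dtau, dv/dtau) = (1.500000, 2.000000); Gamma_uuu = 0.000000, Gamma_uuv = 0.000000, Gamma_uvv = -0.149425, Gamma_vuu = 0.000000, Gamma_vuv = 0.046154, Gamma_vvv = 0.000000; k1 = (1.500000, 2.000000, 0.597701, -0.276923)
  k2: at (u, v) = (-0.962500, 0.550000), (du/dtau, dv/dtau) = (1.514943, 1.993077); Gamma_uuu = 0.000000, Gamma_uuv = 0.000000, Gamma_uvv = -0.149684, Gamma_vuu = 0.000000, Gamma_vuv = 0.046074, Gamma_vvv = 0.000000; k2 = (1.514943, 1.993077, 0.594598, -0.278232)
  k3: at (u, v) = (-0.962126, 0.549827), (du/dtau, dv/dtau) = (1.514865, 1.993044); Gamma_uuu = 0.000000, Gamma_uuv = 0.000000, Gamma_uvv = -0.149686, Gamma_vuu = 0.000000, Gamma_vuv = 0.046073, Gamma_vvv = 0.000000; k3 = (1.514865, 1.993044, 0.594588, -0.278208)
  k4: at (u, v) = (-0.924257, 0.599652), (du/dtau, dv/dtau) = (1.529729, 1.986090); Gamma_uuu = 0.000000, Gamma_uuv = 0.000000, Gamma_uvv = -0.149948, Gamma_vuu = 0.000000, Gamma_vuv = 0.045993, Gamma_vvv = 0.000000; k4 = (1.529729, 1.986090, 0.591476, -0.279470)
  Y <- Y + (h/6)(k1 + 2k2 + 2k3 + k4): u = -0.9243, v = 0.5997, du/dtau = 1.5297, dv/dtau = 1.9861
step 2:
  k1: at (u, v) = (-0.924255, 0.599653), (du/dtau, dv/dtau) = (1.529730, 1.986089); Gamma_uuu = 0.000000, Gamma_uuv = 0.000000, Gamma_uvv = -0.149948, Gamma_vuu = 0.000000, Gamma_vuv = 0.045993, Gamma_vvv = 0.000000; k1 = (1.529730, 1.986089, 0.591476, -0.279470)
  k2: at (u, v) = (-0.886012, 0.649305), (du/dtau, dv/dtau) = (1.544516, 1.979103); Gamma_uuu = 0.000000, Gamma_uuv = 0.000000, Gamma_uvv = -0.150211, Gamma_vuu = 0.000000, Gamma_vuv = 0.045912, Gamma_vvv = 0.000000; k2 = (1.544516, 1.979103, 0.588355, -0.280685)
  k3: at (u, v) = (-0.885643, 0.649130), (du/dtau, dv/dtau) = (1.544438, 1.979072); Gamma_uuu = 0.000000, Gamma_uuv = 0.000000, Gamma_uvv = -0.150214, Gamma_vuu = 0.000000, Gamma_vuv = 0.045912, Gamma_vvv = 0.000000; k3 = (1.544438, 1.979072, 0.588347, -0.280662)
  k4: at (u, v) = (-0.847034, 0.698606), (du/dtau, dv/dtau) = (1.559147, 1.972056); Gamma_uuu = 0.000000, Gamma_uuv = 0.000000, Gamma_uvv = -0.150480, Gamma_vuu = 0.000000, Gamma_vuv = 0.045830, Gamma_vvv = 0.000000; k4 = (1.559147, 1.972056, 0.585219, -0.281831)
  Y <- Y + (h/6)(k1 + 2k2 + 2k3 + k4): u = -0.8470, v = 0.6986, du/dtau = 1.5591, dv/dtau = 1.9721
step 3:
  k1: at (u, v) = (-0.847032, 0.698607), (du/dtau, dv/dtau) = (1.559147, 1.972056); Gamma_uuu = 0.000000, Gamma_uuv = 0.000000, Gamma_uvv = -0.150480, Gamma_vuu = 0.000000, Gamma_vuv = 0.045830, Gamma_vvv = 0.000000; k1 = (1.559147, 1.972056, 0.585218, -0.281831)
  k2: at (u, v) = (-0.808054, 0.747908), (du/dtau, dv/dtau) = (1.573778, 1.965010); Gamma_uuu = 0.000000, Gamma_uuv = 0.000000, Gamma_uvv = -0.150749, Gamma_vuu = 0.000000, Gamma_vuv = 0.045749, Gamma_vvv = 0.000000; k2 = (1.573778, 1.965010, 0.582082, -0.282954)
  k3: at (u, v) = (-0.807688, 0.747732), (du/dtau, dv/dtau) = (1.573699, 1.964982); Gamma_uuu = 0.000000, Gamma_uuv = 0.000000, Gamma_uvv = -0.150752, Gamma_vuu = 0.000000, Gamma_vuv = 0.045748, Gamma_vvv = 0.000000; k3 = (1.573699, 1.964982, 0.582075, -0.282931)
  k4: at (u, v) = (-0.768347, 0.796856), (du/dtau, dv/dtau) = (1.588251, 1.957910); Gamma_uuu = 0.000000, Gamma_uuv = 0.000000, Gamma_uvv = -0.151023, Gamma_vuu = 0.000000, Gamma_vuv = 0.045666, Gamma_vvv = 0.000000; k4 = (1.588251, 1.957910, 0.578933, -0.284008)
  Y <- Y + (h/6)(k1 + 2k2 + 2k3 + k4): u = -0.7683, v = 0.7969, du/dtau = 1.5883, dv/dtau = 1.9579


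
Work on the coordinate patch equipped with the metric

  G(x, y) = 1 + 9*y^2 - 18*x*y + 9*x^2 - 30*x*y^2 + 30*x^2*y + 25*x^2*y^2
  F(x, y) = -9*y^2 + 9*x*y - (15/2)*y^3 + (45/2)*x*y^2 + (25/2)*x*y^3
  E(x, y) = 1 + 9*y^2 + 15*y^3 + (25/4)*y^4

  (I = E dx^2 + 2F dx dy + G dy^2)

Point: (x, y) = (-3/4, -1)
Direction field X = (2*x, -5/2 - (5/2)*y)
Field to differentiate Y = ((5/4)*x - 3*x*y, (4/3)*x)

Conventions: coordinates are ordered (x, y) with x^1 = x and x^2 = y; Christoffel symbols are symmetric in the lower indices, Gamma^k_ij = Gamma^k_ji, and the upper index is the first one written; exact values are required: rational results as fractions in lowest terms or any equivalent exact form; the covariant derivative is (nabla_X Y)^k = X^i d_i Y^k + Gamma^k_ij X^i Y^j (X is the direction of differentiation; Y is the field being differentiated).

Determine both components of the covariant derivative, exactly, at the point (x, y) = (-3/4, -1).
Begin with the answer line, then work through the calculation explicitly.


Answer: (nabla_X Y)^x = -2169/344, (nabla_X Y)^y = -113/43

E = 5/4, F = -9/4, G = 85/4 at the point
E_x = 0, E_y = 2, F_x = 1, F_y = -45/8, G_x = -18, G_y = -243/4
EG - F^2 = 43/2;  g^inv = (2/43) * [[85/4, 9/4], [9/4, 5/4]]
first-kind symbols [ij,l] = (1/2)(d_i g_jl + d_j g_il - d_l g_ij): [xx,x] = E_x/2 = 0, [xx,y] = F_x - E_y/2 = 0, [xy,x] = E_y/2 = 1, [xy,y] = G_x/2 = -9, [yy,x] = F_y - G_x/2 = 27/8, [yy,y] = G_y/2 = -243/8
Gamma^x_ij = (G*[ij,x] - F*[ij,y])/(EG - F^2), Gamma^y_ij = (E*[ij,y] - F*[ij,x])/(EG - F^2)
Gamma_xxx = 0, Gamma_xxy = 2/43, Gamma_xyy = 27/172, Gamma_yxx = 0, Gamma_yxy = -18/43, Gamma_yyy = -243/172
X = (-3/2, 0), Y = (-51/16, -1) at the point


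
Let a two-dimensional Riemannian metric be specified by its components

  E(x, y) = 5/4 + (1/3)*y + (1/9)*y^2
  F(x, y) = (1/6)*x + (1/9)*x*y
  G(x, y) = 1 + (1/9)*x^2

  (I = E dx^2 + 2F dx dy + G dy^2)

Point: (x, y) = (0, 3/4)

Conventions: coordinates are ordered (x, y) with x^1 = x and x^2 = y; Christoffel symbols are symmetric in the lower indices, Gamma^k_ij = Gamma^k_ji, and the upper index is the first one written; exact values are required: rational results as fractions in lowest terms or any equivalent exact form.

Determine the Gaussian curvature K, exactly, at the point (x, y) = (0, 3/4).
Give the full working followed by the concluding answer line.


E = 25/16, F = 0, G = 1, EG - F^2 = 25/16 at the point
E_x = 0, E_y = 1/2, F_x = 1/4, F_y = 0, G_x = 0, G_y = 0
E_yy = 2/9, F_xy = 1/9, G_xx = 2/9
Compute both Brioschi determinants and normalise by (EG - F^2)^2.
M1 = [[-E_yy/2 + F_xy - G_xx/2, E_x/2, F_x - E_y/2], [F_y - G_x/2, E, F], [G_y/2, F, G]] = [[-1/9, 0, 0], [0, 25/16, 0], [0, 0, 1]]; det M1 = -25/144
M2 = [[0, E_y/2, G_x/2], [E_y/2, E, F], [G_x/2, F, G]] = [[0, 1/4, 0], [1/4, 25/16, 0], [0, 0, 1]]; det M2 = -1/16
det M1 - det M2 = -1/9; K = -1/9 / (25/16)^2 = -256/5625

Answer: K = -256/5625


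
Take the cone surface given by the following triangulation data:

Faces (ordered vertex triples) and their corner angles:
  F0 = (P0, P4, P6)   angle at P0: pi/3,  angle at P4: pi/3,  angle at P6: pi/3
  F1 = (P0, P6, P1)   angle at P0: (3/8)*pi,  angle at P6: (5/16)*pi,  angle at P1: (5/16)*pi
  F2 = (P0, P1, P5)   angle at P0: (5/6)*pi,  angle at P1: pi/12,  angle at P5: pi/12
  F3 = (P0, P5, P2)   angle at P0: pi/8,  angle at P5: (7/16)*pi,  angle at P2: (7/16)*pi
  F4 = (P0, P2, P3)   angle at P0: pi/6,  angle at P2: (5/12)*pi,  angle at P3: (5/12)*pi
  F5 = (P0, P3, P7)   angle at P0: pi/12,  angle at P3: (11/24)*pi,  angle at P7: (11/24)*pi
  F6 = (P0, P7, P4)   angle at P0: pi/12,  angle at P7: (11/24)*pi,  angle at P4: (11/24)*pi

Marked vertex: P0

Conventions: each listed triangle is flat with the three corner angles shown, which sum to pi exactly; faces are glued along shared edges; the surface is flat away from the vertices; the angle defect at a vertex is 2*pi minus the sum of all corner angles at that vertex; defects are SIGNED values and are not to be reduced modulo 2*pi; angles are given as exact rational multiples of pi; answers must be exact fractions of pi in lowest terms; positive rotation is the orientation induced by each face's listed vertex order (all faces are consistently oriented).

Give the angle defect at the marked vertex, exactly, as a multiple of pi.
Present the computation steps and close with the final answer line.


Sum of corner angles at P0: 2*pi
defect = 2*pi - 2*pi

Answer: defect(P0) = 0


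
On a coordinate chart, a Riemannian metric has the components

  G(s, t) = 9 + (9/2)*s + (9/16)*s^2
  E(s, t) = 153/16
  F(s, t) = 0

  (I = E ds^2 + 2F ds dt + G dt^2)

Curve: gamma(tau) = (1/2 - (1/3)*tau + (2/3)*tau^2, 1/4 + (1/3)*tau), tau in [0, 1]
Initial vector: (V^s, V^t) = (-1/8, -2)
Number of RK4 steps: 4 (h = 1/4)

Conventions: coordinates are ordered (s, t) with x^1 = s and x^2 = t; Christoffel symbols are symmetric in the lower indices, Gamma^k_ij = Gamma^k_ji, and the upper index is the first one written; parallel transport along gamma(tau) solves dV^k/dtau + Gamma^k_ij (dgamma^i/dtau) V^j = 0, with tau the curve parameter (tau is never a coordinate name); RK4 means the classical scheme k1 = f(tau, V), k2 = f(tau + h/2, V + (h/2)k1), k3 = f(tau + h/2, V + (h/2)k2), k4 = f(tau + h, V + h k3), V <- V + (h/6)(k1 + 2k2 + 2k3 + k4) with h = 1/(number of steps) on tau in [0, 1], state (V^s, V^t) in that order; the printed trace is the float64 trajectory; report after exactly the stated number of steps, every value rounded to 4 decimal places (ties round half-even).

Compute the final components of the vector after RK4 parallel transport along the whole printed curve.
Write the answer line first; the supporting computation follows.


Answer: V^s = -0.3009, V^t = -1.8474

gamma'(tau) = (-1/3 + (4/3)*tau, 1/3); f(tau, V)^k = -Gamma^k_ij(gamma(tau)) gamma'^i(tau) V^j; h = 1/4; intermediate values shown to 6 dp
curve data and Christoffel symbols at the stage parameters:
  tau = 0.000000: gamma = (0.500000, 0.250000), gamma' = (-0.333333, 0.333333); Gamma_sss = 0.000000, Gamma_sst = 0.000000, Gamma_stt = -0.264706, Gamma_tss = 0.000000, Gamma_tst = 0.222222, Gamma_ttt = 0.000000
  tau = 0.125000: gamma = (0.468750, 0.291667), gamma' = (-0.166667, 0.333333); Gamma_sss = 0.000000, Gamma_sst = 0.000000, Gamma_stt = -0.262868, Gamma_tss = 0.000000, Gamma_tst = 0.223776, Gamma_ttt = 0.000000
  tau = 0.250000: gamma = (0.458333, 0.333333), gamma' = (0.000000, 0.333333); Gamma_sss = 0.000000, Gamma_sst = 0.000000, Gamma_stt = -0.262255, Gamma_tss = 0.000000, Gamma_tst = 0.224299, Gamma_ttt = 0.000000
  tau = 0.375000: gamma = (0.468750, 0.375000), gamma' = (0.166667, 0.333333); Gamma_sss = 0.000000, Gamma_sst = 0.000000, Gamma_stt = -0.262868, Gamma_tss = 0.000000, Gamma_tst = 0.223776, Gamma_ttt = 0.000000
  tau = 0.500000: gamma = (0.500000, 0.416667), gamma' = (0.333333, 0.333333); Gamma_sss = 0.000000, Gamma_sst = 0.000000, Gamma_stt = -0.264706, Gamma_tss = 0.000000, Gamma_tst = 0.222222, Gamma_ttt = 0.000000
  tau = 0.625000: gamma = (0.552083, 0.458333), gamma' = (0.500000, 0.333333); Gamma_sss = 0.000000, Gamma_sst = 0.000000, Gamma_stt = -0.267770, Gamma_tss = 0.000000, Gamma_tst = 0.219680, Gamma_ttt = 0.000000
  tau = 0.750000: gamma = (0.625000, 0.500000), gamma' = (0.666667, 0.333333); Gamma_sss = 0.000000, Gamma_sst = 0.000000, Gamma_stt = -0.272059, Gamma_tss = 0.000000, Gamma_tst = 0.216216, Gamma_ttt = 0.000000
  tau = 0.875000: gamma = (0.718750, 0.541667), gamma' = (0.833333, 0.333333); Gamma_sss = 0.000000, Gamma_sst = 0.000000, Gamma_stt = -0.277574, Gamma_tss = 0.000000, Gamma_tst = 0.211921, Gamma_ttt = 0.000000
  tau = 1.000000: gamma = (0.833333, 0.583333), gamma' = (1.000000, 0.333333); Gamma_sss = 0.000000, Gamma_sst = 0.000000, Gamma_stt = -0.284314, Gamma_tss = 0.000000, Gamma_tst = 0.206897, Gamma_ttt = 0.000000
step 0: V^s = -0.1250, V^t = -2.0000
step 1: k1 = (-0.176471, -0.138889), k2 = (-0.176766, -0.064270), k3 = (-0.175949, -0.063920), k4 = (-0.176234, 0.012635); V <- V + (h/6)(k1 + 2k2 + 2k3 + k4): V^s = -0.1691, V^t = -2.0159
step 2: k1 = (-0.176230, 0.012642), k2 = (-0.176504, 0.089384), k3 = (-0.175663, 0.089028), k4 = (-0.175913, 0.163459); V <- V + (h/6)(k1 + 2k2 + 2k3 + k4): V^s = -0.2131, V^t = -1.9937
step 3: k1 = (-0.175918, 0.163470), k2 = (-0.176130, 0.233963), k3 = (-0.175344, 0.232997), k4 = (-0.175522, 0.297508); V <- V + (h/6)(k1 + 2k2 + 2k3 + k4): V^s = -0.2570, V^t = -1.9356
step 4: k1 = (-0.175534, 0.297533), k2 = (-0.175651, 0.354970), k3 = (-0.174987, 0.353703), k4 = (-0.175061, 0.402922); V <- V + (h/6)(k1 + 2k2 + 2k3 + k4): V^s = -0.3009, V^t = -1.8474


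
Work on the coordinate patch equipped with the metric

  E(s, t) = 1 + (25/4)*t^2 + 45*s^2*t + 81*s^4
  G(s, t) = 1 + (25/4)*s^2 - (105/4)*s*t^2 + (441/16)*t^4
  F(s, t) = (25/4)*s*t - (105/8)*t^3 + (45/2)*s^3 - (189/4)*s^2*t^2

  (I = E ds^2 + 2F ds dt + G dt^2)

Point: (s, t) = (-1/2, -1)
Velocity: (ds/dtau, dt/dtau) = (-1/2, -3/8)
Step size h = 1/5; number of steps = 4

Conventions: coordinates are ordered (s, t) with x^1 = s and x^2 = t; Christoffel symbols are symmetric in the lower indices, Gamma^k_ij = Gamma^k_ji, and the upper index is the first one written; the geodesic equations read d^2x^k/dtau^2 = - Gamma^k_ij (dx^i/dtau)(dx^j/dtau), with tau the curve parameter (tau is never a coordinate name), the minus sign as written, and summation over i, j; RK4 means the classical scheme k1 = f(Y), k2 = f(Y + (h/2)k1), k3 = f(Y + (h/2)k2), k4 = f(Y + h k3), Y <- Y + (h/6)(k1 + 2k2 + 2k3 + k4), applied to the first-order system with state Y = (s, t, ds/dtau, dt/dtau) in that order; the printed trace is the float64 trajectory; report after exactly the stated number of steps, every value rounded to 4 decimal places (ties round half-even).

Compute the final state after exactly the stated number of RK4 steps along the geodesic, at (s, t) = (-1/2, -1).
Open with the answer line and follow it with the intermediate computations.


Answer: s = -0.8985, t = -1.3076, ds/dtau = -0.4932, dt/dtau = -0.4037

f(Y) = (ds/dtau, dt/dtau, -Gamma^s_ij Y'^i Y'^j, -Gamma^t_ij Y'^i Y'^j) with the Gammas evaluated at the stage position; h = 0.200000; intermediate values shown to 6 dp
step 0: s = -0.5000, t = -1.0000, ds/dtau = -0.5000, dt/dtau = -0.3750
step 1:
  k1: at (s, t) = (-0.500000, -1.000000), (ds/dtau, dt/dtau) = (-0.500000, -0.375000); Gamma_sss = 0.051948, Gamma_sst = -0.014430, Gamma_stt = -0.060606, Gamma_tss = 1.350649, Gamma_tst = -0.375180, Gamma_ttt = -1.575758; k1 = (-0.500000, -0.375000, 0.000947, 0.024621)
  k2: at (s, t) = (-0.550000, -1.037500), (ds/dtau, dt/dtau) = (-0.499905, -0.372538); Gamma_sss = -0.025299, Gamma_sst = 0.006389, Gamma_stt = 0.027838, Gamma_tss = 1.380596, Gamma_tst = -0.348635, Gamma_ttt = -1.519178; k2 = (-0.499905, -0.372538, 0.000079, -0.004325)
  k3: at (s, t) = (-0.549991, -1.037254), (ds/dtau, dt/dtau) = (-0.499992, -0.375432); Gamma_sss = -0.025420, Gamma_sst = 0.006419, Gamma_stt = 0.027965, Gamma_tss = 1.381079, Gamma_tst = -0.348763, Gamma_ttt = -1.519375; k3 = (-0.499992, -0.375432, 0.000003, -0.000169)
  k4: at (s, t) = (-0.599998, -1.075086), (ds/dtau, dt/dtau) = (-0.499999, -0.375034); Gamma_sss = -0.101818, Gamma_sst = 0.023569, Gamma_stt = 0.106423, Gamma_tss = 1.395266, Gamma_tst = -0.322979, Gamma_ttt = -1.458368; k4 = (-0.499999, -0.375034, 0.001647, -0.022568)
  Y <- Y + (h/6)(k1 + 2k2 + 2k3 + k4): s = -0.6000, t = -1.0749, ds/dtau = -0.4999, dt/dtau = -0.3752
step 2:
  k1: at (s, t) = (-0.599993, -1.074866), (ds/dtau, dt/dtau) = (-0.499908, -0.375231); Gamma_sss = -0.101973, Gamma_sst = 0.023605, Gamma_stt = 0.106564, Gamma_tss = 1.395682, Gamma_tst = -0.323078, Gamma_ttt = -1.458516; k1 = (-0.499908, -0.375231, 0.001624, -0.022229)
  k2: at (s, t) = (-0.649984, -1.112389), (ds/dtau, dt/dtau) = (-0.499746, -0.377454); Gamma_sss = -0.175727, Gamma_sst = 0.037549, Gamma_stt = 0.175432, Gamma_tss = 1.397325, Gamma_tst = -0.298581, Gamma_ttt = -1.394981; k2 = (-0.499746, -0.377454, 0.004727, -0.037588)
  k3: at (s, t) = (-0.649968, -1.112611), (ds/dtau, dt/dtau) = (-0.499435, -0.378990); Gamma_sss = -0.175491, Gamma_sst = 0.037500, Gamma_stt = 0.175236, Gamma_tss = 1.396908, Gamma_tst = -0.298500, Gamma_ttt = -1.394878; k3 = (-0.499435, -0.378990, 0.004408, -0.035087)
  k4: at (s, t) = (-0.699880, -1.150664), (ds/dtau, dt/dtau) = (-0.499026, -0.382249); Gamma_sss = -0.244117, Gamma_sst = 0.048444, Gamma_stt = 0.234121, Gamma_tss = 1.386594, Gamma_tst = -0.275165, Gamma_ttt = -1.329814; k4 = (-0.499026, -0.382249, 0.008102, -0.046019)
  Y <- Y + (h/6)(k1 + 2k2 + 2k3 + k4): s = -0.6999, t = -1.1505, ds/dtau = -0.4990, dt/dtau = -0.3824
step 3:
  k1: at (s, t) = (-0.699903, -1.150545), (ds/dtau, dt/dtau) = (-0.498975, -0.382351); Gamma_sss = -0.244287, Gamma_sst = 0.048476, Gamma_stt = 0.234252, Gamma_tss = 1.386809, Gamma_tst = -0.275199, Gamma_ttt = -1.329839; k1 = (-0.498975, -0.382351, 0.008079, -0.045863)
  k2: at (s, t) = (-0.749801, -1.188780), (ds/dtau, dt/dtau) = (-0.498167, -0.386937); Gamma_sss = -0.307178, Gamma_sst = 0.056900, Gamma_stt = 0.284095, Gamma_tss = 1.367358, Gamma_tst = -0.253282, Gamma_ttt = -1.264605; k2 = (-0.498167, -0.386937, 0.011762, -0.052356)
  k3: at (s, t) = (-0.749720, -1.189238), (ds/dtau, dt/dtau) = (-0.497799, -0.387587); Gamma_sss = -0.306504, Gamma_sst = 0.056781, Gamma_stt = 0.283611, Gamma_tss = 1.366633, Gamma_tst = -0.253175, Gamma_ttt = -1.264558; k3 = (-0.497799, -0.387587, 0.011437, -0.050995)
  k4: at (s, t) = (-0.799463, -1.228062), (ds/dtau, dt/dtau) = (-0.496687, -0.392550); Gamma_sss = -0.362312, Gamma_sst = 0.062944, Gamma_stt = 0.324655, Gamma_tss = 1.339551, Gamma_tst = -0.232717, Gamma_ttt = -1.200323; k4 = (-0.496687, -0.392550, 0.014809, -0.054753)
  Y <- Y + (h/6)(k1 + 2k2 + 2k3 + k4): s = -0.7995, t = -1.2280, ds/dtau = -0.4967, dt/dtau = -0.3926
step 4:
  k1: at (s, t) = (-0.799489, -1.228010), (ds/dtau, dt/dtau) = (-0.496665, -0.392595); Gamma_sss = -0.362426, Gamma_sst = 0.062961, Gamma_stt = 0.324732, Gamma_tss = 1.339630, Gamma_tst = -0.232723, Gamma_ttt = -1.200303; k1 = (-0.496665, -0.392595, 0.014797, -0.054695)
  k2: at (s, t) = (-0.849156, -1.267269), (ds/dtau, dt/dtau) = (-0.495186, -0.398064); Gamma_sss = -0.411325, Gamma_sst = 0.067277, Gamma_stt = 0.358083, Gamma_tss = 1.307037, Gamma_tst = -0.213780, Gamma_ttt = -1.137853; k2 = (-0.495186, -0.398064, 0.017598, -0.055919)
  k3: at (s, t) = (-0.849008, -1.267816), (ds/dtau, dt/dtau) = (-0.494906, -0.398187); Gamma_sss = -0.410399, Gamma_sst = 0.067137, Gamma_stt = 0.357493, Gamma_tss = 1.306376, Gamma_tst = -0.213710, Gamma_ttt = -1.137966; k3 = (-0.494906, -0.398187, 0.017377, -0.055316)
  k4: at (s, t) = (-0.898471, -1.307647), (ds/dtau, dt/dtau) = (-0.493190, -0.403658); Gamma_sss = -0.452151, Gamma_sst = 0.069895, Gamma_stt = 0.383872, Gamma_tss = 1.269893, Gamma_tst = -0.196305, Gamma_ttt = -1.078129; k4 = (-0.493190, -0.403658, 0.019602, -0.055053)
  Y <- Y + (h/6)(k1 + 2k2 + 2k3 + k4): s = -0.8985, t = -1.3076, ds/dtau = -0.4932, dt/dtau = -0.4037


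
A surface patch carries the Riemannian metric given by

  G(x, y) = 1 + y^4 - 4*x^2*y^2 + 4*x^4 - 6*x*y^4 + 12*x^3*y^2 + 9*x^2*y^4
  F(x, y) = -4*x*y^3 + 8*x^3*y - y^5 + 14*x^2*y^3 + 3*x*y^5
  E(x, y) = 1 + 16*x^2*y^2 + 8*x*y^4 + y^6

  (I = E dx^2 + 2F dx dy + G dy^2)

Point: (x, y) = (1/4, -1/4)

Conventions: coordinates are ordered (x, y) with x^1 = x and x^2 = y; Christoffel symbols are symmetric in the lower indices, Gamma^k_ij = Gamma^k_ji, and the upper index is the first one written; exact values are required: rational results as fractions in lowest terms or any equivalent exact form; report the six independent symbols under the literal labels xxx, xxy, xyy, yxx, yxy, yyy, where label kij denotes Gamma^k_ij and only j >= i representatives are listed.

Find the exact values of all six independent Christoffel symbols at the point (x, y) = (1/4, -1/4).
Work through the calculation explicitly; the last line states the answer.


E = 4385/4096, F = -119/4096, G = 4145/4096 at the point
E_x = 17/32, E_y = -323/512, F_x = -435/1024, F_y = 99/1024, G_x = 133/512, G_y = 7/256
EG - F^2 = 2217/2048;  g^inv = (2048/2217) * [[4145/4096, 119/4096], [119/4096, 4385/4096]]
first-kind symbols [ij,l] = (1/2)(d_i g_jl + d_j g_il - d_l g_ij): [xx,x] = E_x/2 = 17/64, [xx,y] = F_x - E_y/2 = -7/64, [xy,x] = E_y/2 = -323/1024, [xy,y] = G_x/2 = 133/1024, [yy,x] = F_y - G_x/2 = -17/512, [yy,y] = G_y/2 = 7/512
Gamma^x_ij = (G*[ij,x] - F*[ij,y])/(EG - F^2), Gamma^y_ij = (E*[ij,y] - F*[ij,x])/(EG - F^2)

Answer: Gamma_xxx = 544/2217, Gamma_xxy = -646/2217, Gamma_xyy = -68/2217, Gamma_yxx = -224/2217, Gamma_yxy = 266/2217, Gamma_yyy = 28/2217


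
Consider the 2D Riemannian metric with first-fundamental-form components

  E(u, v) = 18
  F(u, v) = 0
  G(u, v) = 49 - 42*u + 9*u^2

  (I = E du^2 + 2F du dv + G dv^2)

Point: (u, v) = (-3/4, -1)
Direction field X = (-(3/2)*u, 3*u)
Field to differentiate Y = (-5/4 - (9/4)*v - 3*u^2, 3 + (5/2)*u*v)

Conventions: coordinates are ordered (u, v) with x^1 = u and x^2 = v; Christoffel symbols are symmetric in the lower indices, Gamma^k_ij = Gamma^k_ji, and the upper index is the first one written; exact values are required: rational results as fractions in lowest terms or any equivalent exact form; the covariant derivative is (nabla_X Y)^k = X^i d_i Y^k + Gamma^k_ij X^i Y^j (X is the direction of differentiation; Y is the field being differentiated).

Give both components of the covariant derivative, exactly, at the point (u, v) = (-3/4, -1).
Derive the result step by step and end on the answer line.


E = 18, F = 0, G = 1369/16 at the point
E_u = 0, E_v = 0, F_u = 0, F_v = 0, G_u = -111/2, G_v = 0
EG - F^2 = 12321/8;  g^inv = (8/12321) * [[1369/16, 0], [0, 18]]
first-kind symbols [ij,l] = (1/2)(d_i g_jl + d_j g_il - d_l g_ij): [uu,u] = E_u/2 = 0, [uu,v] = F_u - E_v/2 = 0, [uv,u] = E_v/2 = 0, [uv,v] = G_u/2 = -111/4, [vv,u] = F_v - G_u/2 = 111/4, [vv,v] = G_v/2 = 0
Gamma^u_ij = (G*[ij,u] - F*[ij,v])/(EG - F^2), Gamma^v_ij = (E*[ij,v] - F*[ij,u])/(EG - F^2)
Gamma_uuu = 0, Gamma_uuv = 0, Gamma_uvv = 37/24, Gamma_vuu = 0, Gamma_vuv = -12/37, Gamma_vvv = 0
X = (9/8, -9/4), Y = (-11/16, 39/8) at the point

Answer: (nabla_X Y)^u = -1737/256, (nabla_X Y)^v = -1035/1184


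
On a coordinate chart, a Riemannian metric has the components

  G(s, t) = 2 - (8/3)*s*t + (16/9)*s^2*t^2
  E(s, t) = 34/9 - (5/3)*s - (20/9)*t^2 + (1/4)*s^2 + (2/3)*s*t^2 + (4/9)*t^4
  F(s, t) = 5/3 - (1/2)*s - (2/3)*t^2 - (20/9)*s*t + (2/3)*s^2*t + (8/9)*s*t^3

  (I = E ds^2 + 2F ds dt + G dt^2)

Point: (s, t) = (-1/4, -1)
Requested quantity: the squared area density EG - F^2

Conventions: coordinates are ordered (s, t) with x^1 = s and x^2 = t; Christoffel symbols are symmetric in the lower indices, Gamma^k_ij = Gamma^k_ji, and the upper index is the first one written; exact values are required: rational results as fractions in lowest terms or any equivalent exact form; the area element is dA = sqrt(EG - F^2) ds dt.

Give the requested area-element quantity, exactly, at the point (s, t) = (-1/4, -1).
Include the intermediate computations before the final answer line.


E = 145/64, F = 3/4, G = 13/9; EG - F^2 = 1561/576

Answer: EG - F^2 = 1561/576


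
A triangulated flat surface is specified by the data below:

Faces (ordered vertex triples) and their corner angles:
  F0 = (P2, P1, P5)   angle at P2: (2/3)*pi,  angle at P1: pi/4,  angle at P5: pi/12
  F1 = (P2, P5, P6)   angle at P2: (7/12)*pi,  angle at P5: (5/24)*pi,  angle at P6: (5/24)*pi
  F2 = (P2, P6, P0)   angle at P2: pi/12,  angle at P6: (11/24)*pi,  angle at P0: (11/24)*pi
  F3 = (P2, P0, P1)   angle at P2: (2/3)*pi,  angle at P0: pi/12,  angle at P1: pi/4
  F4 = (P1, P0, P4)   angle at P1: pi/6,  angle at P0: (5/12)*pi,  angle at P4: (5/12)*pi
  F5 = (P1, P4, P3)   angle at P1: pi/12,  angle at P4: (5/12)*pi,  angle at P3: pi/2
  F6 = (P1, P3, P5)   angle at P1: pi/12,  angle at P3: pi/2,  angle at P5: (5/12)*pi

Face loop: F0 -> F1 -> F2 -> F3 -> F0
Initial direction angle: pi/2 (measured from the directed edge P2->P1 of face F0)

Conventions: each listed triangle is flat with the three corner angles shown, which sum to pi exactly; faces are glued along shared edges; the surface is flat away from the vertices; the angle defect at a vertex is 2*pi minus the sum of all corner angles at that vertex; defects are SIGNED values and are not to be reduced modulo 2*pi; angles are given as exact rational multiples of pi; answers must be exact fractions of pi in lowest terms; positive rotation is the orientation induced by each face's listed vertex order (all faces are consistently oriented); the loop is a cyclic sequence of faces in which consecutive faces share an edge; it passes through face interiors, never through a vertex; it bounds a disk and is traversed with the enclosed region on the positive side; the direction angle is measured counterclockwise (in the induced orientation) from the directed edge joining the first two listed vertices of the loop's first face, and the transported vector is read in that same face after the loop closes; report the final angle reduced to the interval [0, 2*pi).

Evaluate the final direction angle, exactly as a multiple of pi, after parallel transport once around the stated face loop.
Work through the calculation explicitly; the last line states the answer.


enclosed vertex P2: corner angles sum to 2*pi, defect = 2*pi - 2*pi = 0
final direction = starting direction + enclosed defect total, reduced mod 2*pi (induced orientation)
final angle = pi/2 + 0 = pi/2 (mod 2*pi)

Answer: final direction angle = pi/2


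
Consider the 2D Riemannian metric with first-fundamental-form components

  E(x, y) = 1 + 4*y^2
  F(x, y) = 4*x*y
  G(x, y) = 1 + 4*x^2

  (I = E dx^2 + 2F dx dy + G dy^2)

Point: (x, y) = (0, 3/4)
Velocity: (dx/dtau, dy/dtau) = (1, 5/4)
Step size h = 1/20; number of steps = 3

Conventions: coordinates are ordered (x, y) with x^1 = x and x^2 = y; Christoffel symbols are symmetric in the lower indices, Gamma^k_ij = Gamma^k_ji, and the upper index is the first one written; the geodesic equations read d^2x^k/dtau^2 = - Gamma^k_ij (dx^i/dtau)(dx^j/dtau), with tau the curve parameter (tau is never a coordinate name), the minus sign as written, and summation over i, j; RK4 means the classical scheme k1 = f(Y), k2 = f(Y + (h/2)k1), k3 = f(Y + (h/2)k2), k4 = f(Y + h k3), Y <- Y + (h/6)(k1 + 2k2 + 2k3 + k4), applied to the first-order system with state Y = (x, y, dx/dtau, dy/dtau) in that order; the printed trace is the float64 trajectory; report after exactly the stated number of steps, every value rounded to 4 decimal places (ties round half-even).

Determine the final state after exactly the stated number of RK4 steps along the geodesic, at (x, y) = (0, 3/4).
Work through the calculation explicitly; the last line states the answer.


f(Y) = (dx/dtau, dy/dtau, -Gamma^x_ij Y'^i Y'^j, -Gamma^y_ij Y'^i Y'^j) with the Gammas evaluated at the stage position; h = 0.050000; intermediate values shown to 6 dp
step 0: x = 0.0000, y = 0.7500, dx/dtau = 1.0000, dy/dtau = 1.2500
step 1:
  k1: at (x, y) = (0.000000, 0.750000), (dx/dtau, dy/dtau) = (1.000000, 1.250000); Gamma_xxx = 0.000000, Gamma_xxy = 0.923077, Gamma_xyy = 0.000000, Gamma_yxx = 0.000000, Gamma_yxy = 0.000000, Gamma_yyy = 0.000000; k1 = (1.000000, 1.250000, -2.307692, 0.000000)
  k2: at (x, y) = (0.025000, 0.781250), (dx/dtau, dy/dtau) = (0.942308, 1.250000); Gamma_xxx = 0.000000, Gamma_xxy = 0.907400, Gamma_xyy = 0.000000, Gamma_yxx = 0.000000, Gamma_yxy = 0.029037, Gamma_yyy = 0.000000; k2 = (0.942308, 1.250000, -2.137625, -0.068404)
  k3: at (x, y) = (0.023558, 0.781250), (dx/dtau, dy/dtau) = (0.946559, 1.248290); Gamma_xxx = 0.000000, Gamma_xxy = 0.907474, Gamma_xyy = 0.000000, Gamma_yxx = 0.000000, Gamma_yxy = 0.027364, Gamma_yyy = 0.000000; k3 = (0.946559, 1.248290, -2.144506, -0.064665)
  k4: at (x, y) = (0.047328, 0.812414), (dx/dtau, dy/dtau) = (0.892775, 1.246767); Gamma_xxx = 0.000000, Gamma_xxy = 0.890554, Gamma_xyy = 0.000000, Gamma_yxx = 0.000000, Gamma_yxy = 0.051880, Gamma_yyy = 0.000000; k4 = (0.892775, 1.246767, -1.982519, -0.115494)
  Y <- Y + (h/6)(k1 + 2k2 + 2k3 + k4): x = 0.0473, y = 0.8124, dx/dtau = 0.8929, dy/dtau = 1.2468
step 2:
  k1: at (x, y) = (0.047254, 0.812445), (dx/dtau, dy/dtau) = (0.892879, 1.246820); Gamma_xxx = 0.000000, Gamma_xxy = 0.890546, Gamma_xyy = 0.000000, Gamma_yxx = 0.000000, Gamma_yxy = 0.051797, Gamma_yyy = 0.000000; k1 = (0.892879, 1.246820, -1.982818, -0.115327)
  k2: at (x, y) = (0.069576, 0.843615), (dx/dtau, dy/dtau) = (0.843309, 1.243937); Gamma_xxx = 0.000000, Gamma_xxy = 0.872831, Gamma_xyy = 0.000000, Gamma_yxx = 0.000000, Gamma_yxy = 0.071986, Gamma_yyy = 0.000000; k2 = (0.843309, 1.243937, -1.831240, -0.151029)
  k3: at (x, y) = (0.068337, 0.843543), (dx/dtau, dy/dtau) = (0.847098, 1.243044); Gamma_xxx = 0.000000, Gamma_xxy = 0.873021, Gamma_xyy = 0.000000, Gamma_yxx = 0.000000, Gamma_yxy = 0.070725, Gamma_yyy = 0.000000; k3 = (0.847098, 1.243044, -1.838548, -0.148944)
  k4: at (x, y) = (0.089609, 0.874597), (dx/dtau, dy/dtau) = (0.800952, 1.239373); Gamma_xxx = 0.000000, Gamma_xxy = 0.854976, Gamma_xyy = 0.000000, Gamma_yxx = 0.000000, Gamma_yxy = 0.087599, Gamma_yyy = 0.000000; k4 = (0.800952, 1.239373, -1.697431, -0.173915)
  Y <- Y + (h/6)(k1 + 2k2 + 2k3 + k4): x = 0.0895, y = 0.8746, dx/dtau = 0.8010, dy/dtau = 1.2394
step 3:
  k1: at (x, y) = (0.089543, 0.874612), (dx/dtau, dy/dtau) = (0.801048, 1.239410); Gamma_xxx = 0.000000, Gamma_xxy = 0.854978, Gamma_xyy = 0.000000, Gamma_yxx = 0.000000, Gamma_yxy = 0.087533, Gamma_yyy = 0.000000; k1 = (0.801048, 1.239410, -1.697689, -0.173810)
  k2: at (x, y) = (0.109569, 0.905598), (dx/dtau, dy/dtau) = (0.758605, 1.235065); Gamma_xxx = 0.000000, Gamma_xxy = 0.836879, Gamma_xyy = 0.000000, Gamma_yxx = 0.000000, Gamma_yxy = 0.101255, Gamma_yyy = 0.000000; k2 = (0.758605, 1.235065, -1.568189, -0.189737)
  k3: at (x, y) = (0.108508, 0.905489), (dx/dtau, dy/dtau) = (0.761843, 1.234666); Gamma_xxx = 0.000000, Gamma_xxy = 0.837110, Gamma_xyy = 0.000000, Gamma_yxx = 0.000000, Gamma_yxy = 0.100314, Gamma_yyy = 0.000000; k3 = (0.761843, 1.234666, -1.574808, -0.188715)
  k4: at (x, y) = (0.127635, 0.936346), (dx/dtau, dy/dtau) = (0.722307, 1.229974); Gamma_xxx = 0.000000, Gamma_xxy = 0.819176, Gamma_xyy = 0.000000, Gamma_yxx = 0.000000, Gamma_yxy = 0.111663, Gamma_yyy = 0.000000; k4 = (0.722307, 1.229974, -1.455543, -0.198408)
  Y <- Y + (h/6)(k1 + 2k2 + 2k3 + k4): x = 0.1276, y = 0.9364, dx/dtau = 0.7224, dy/dtau = 1.2300

Answer: x = 0.1276, y = 0.9364, dx/dtau = 0.7224, dy/dtau = 1.2300


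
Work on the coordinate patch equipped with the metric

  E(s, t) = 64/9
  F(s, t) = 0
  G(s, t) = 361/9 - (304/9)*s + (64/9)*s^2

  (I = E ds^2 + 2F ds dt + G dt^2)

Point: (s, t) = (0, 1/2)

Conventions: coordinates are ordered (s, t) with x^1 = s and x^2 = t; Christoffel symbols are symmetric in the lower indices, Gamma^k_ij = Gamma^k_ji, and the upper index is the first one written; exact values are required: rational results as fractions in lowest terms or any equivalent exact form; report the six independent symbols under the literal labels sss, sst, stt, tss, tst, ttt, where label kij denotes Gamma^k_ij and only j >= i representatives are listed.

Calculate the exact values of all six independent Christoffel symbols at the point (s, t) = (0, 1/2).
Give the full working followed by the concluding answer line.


E = 64/9, F = 0, G = 361/9 at the point
E_s = 0, E_t = 0, F_s = 0, F_t = 0, G_s = -304/9, G_t = 0
EG - F^2 = 23104/81;  g^inv = (81/23104) * [[361/9, 0], [0, 64/9]]
first-kind symbols [ij,l] = (1/2)(d_i g_jl + d_j g_il - d_l g_ij): [ss,s] = E_s/2 = 0, [ss,t] = F_s - E_t/2 = 0, [st,s] = E_t/2 = 0, [st,t] = G_s/2 = -152/9, [tt,s] = F_t - G_s/2 = 152/9, [tt,t] = G_t/2 = 0
Gamma^s_ij = (G*[ij,s] - F*[ij,t])/(EG - F^2), Gamma^t_ij = (E*[ij,t] - F*[ij,s])/(EG - F^2)

Answer: Gamma_sss = 0, Gamma_sst = 0, Gamma_stt = 19/8, Gamma_tss = 0, Gamma_tst = -8/19, Gamma_ttt = 0


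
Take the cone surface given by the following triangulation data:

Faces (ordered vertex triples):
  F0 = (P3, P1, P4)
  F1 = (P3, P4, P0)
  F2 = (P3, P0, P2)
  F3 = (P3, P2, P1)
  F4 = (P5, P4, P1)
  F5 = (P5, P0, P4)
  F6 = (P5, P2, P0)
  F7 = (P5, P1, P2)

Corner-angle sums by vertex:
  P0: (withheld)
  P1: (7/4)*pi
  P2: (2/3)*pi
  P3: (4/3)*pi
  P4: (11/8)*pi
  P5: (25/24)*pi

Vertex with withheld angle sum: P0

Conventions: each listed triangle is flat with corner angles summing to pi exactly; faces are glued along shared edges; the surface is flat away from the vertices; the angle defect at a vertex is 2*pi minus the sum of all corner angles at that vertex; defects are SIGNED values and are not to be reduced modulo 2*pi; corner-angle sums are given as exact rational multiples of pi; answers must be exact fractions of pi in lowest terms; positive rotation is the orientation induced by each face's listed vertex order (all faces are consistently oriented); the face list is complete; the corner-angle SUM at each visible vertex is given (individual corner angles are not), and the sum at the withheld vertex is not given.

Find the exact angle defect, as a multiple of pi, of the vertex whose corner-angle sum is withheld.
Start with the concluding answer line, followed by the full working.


Answer: defect(P0) = pi/6

V = 6, E = 12, F = 8; chi = V - E + F = 2
Gauss-Bonnet: total defect = 2*pi*chi = 4*pi; visible defects sum to (23/6)*pi


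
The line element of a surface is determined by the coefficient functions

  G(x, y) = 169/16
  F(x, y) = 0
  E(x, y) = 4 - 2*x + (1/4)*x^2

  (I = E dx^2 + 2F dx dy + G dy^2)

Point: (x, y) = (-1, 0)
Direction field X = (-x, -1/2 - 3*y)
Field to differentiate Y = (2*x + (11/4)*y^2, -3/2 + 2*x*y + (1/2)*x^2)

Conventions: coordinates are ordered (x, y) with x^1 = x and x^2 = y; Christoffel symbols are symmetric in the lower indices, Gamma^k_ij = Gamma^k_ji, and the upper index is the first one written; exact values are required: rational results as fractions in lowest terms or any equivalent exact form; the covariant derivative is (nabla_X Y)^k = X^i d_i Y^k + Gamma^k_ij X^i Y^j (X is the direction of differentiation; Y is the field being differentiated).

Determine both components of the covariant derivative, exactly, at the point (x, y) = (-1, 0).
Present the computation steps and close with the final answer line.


E = 25/4, F = 0, G = 169/16 at the point
E_x = -5/2, E_y = 0, F_x = 0, F_y = 0, G_x = 0, G_y = 0
EG - F^2 = 4225/64;  g^inv = (64/4225) * [[169/16, 0], [0, 25/4]]
first-kind symbols [ij,l] = (1/2)(d_i g_jl + d_j g_il - d_l g_ij): [xx,x] = E_x/2 = -5/4, [xx,y] = F_x - E_y/2 = 0, [xy,x] = E_y/2 = 0, [xy,y] = G_x/2 = 0, [yy,x] = F_y - G_x/2 = 0, [yy,y] = G_y/2 = 0
Gamma^x_ij = (G*[ij,x] - F*[ij,y])/(EG - F^2), Gamma^y_ij = (E*[ij,y] - F*[ij,x])/(EG - F^2)
Gamma_xxx = -1/5, Gamma_xxy = 0, Gamma_xyy = 0, Gamma_yxx = 0, Gamma_yxy = 0, Gamma_yyy = 0
X = (1, -1/2), Y = (-2, -1) at the point

Answer: (nabla_X Y)^x = 12/5, (nabla_X Y)^y = 0


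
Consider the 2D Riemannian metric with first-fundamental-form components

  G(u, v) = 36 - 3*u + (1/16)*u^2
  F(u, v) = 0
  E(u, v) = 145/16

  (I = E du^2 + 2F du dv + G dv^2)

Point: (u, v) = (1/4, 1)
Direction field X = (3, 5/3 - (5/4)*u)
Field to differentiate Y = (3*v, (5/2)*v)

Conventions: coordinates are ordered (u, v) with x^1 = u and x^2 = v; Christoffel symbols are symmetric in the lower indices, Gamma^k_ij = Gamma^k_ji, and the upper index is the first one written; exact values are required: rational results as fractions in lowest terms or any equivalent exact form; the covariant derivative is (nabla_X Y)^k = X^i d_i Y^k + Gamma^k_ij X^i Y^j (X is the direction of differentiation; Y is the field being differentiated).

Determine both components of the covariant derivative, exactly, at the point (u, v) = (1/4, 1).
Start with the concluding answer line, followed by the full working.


Answer: (nabla_X Y)^u = 51415/11136, (nabla_X Y)^v = 5287/1824

E = 145/16, F = 0, G = 9025/256 at the point
E_u = 0, E_v = 0, F_u = 0, F_v = 0, G_u = -95/32, G_v = 0
EG - F^2 = 1308625/4096;  g^inv = (4096/1308625) * [[9025/256, 0], [0, 145/16]]
first-kind symbols [ij,l] = (1/2)(d_i g_jl + d_j g_il - d_l g_ij): [uu,u] = E_u/2 = 0, [uu,v] = F_u - E_v/2 = 0, [uv,u] = E_v/2 = 0, [uv,v] = G_u/2 = -95/64, [vv,u] = F_v - G_u/2 = 95/64, [vv,v] = G_v/2 = 0
Gamma^u_ij = (G*[ij,u] - F*[ij,v])/(EG - F^2), Gamma^v_ij = (E*[ij,v] - F*[ij,u])/(EG - F^2)
Gamma_uuu = 0, Gamma_uuv = 0, Gamma_uvv = 19/116, Gamma_vuu = 0, Gamma_vuv = -4/95, Gamma_vvv = 0
X = (3, 65/48), Y = (3, 5/2) at the point


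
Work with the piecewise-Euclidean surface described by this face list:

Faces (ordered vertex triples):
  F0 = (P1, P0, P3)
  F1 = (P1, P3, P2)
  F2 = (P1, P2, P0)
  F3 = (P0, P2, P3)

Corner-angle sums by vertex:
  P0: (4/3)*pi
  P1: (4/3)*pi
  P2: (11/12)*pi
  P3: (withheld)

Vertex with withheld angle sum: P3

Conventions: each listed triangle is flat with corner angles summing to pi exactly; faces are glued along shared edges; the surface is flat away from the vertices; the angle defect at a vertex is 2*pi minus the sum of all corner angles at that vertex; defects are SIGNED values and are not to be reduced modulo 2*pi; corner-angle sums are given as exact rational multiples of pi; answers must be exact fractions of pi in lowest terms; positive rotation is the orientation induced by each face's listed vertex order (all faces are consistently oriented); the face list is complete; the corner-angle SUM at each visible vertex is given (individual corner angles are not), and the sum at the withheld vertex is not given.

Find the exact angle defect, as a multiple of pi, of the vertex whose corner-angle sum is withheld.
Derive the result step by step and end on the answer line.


V = 4, E = 6, F = 4; chi = V - E + F = 2
Gauss-Bonnet: total defect = 2*pi*chi = 4*pi; visible defects sum to (29/12)*pi

Answer: defect(P3) = (19/12)*pi


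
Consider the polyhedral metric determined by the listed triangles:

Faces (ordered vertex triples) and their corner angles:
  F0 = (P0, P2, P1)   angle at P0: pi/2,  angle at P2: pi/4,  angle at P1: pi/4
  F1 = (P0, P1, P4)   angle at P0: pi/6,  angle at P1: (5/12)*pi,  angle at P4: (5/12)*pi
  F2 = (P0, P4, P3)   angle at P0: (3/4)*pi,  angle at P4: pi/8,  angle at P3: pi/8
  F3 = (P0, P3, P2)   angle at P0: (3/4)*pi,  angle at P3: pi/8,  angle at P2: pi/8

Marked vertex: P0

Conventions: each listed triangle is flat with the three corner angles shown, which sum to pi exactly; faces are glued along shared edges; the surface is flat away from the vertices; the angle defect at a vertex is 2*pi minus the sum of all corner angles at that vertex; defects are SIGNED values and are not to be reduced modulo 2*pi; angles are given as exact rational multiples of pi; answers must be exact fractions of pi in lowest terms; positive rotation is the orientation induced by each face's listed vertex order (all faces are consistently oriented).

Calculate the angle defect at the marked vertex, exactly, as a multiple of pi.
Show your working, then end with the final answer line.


Sum of corner angles at P0: (13/6)*pi
defect = 2*pi - (13/6)*pi

Answer: defect(P0) = -pi/6
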